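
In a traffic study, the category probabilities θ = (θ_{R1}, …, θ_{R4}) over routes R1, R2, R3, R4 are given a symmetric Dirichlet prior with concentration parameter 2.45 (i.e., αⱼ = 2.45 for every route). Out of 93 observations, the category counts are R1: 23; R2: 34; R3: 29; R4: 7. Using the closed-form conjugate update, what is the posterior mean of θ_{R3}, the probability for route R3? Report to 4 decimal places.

0.3059

The Dirichlet prior is conjugate to the Multinomial likelihood: each posterior αⱼ = prior αⱼ + observed count nⱼ.
Posterior concentration: (25.45, 36.45, 31.45, 9.45), total = 102.80.
E[θ_{R3}|data] = α_{R3}/Σα = 31.45/102.80 = 0.3059.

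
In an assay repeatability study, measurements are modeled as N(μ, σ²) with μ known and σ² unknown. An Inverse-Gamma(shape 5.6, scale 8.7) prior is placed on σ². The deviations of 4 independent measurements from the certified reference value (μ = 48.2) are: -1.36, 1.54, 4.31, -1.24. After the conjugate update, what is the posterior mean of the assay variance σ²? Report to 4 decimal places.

3.1617

With known mean μ and an Inverse-Gamma(α, β) prior on σ², the Normal likelihood is conjugate: posterior is Inv-Gamma(α + n/2, β + Σ(xᵢ−μ)²/2).
Σ(xᵢ−μ)² = (-1.36)² + (1.54)² + (4.31)² + (-1.24)² = 24.3349.
Posterior: Inv-Gamma(5.6 + 4/2, 8.7 + 24.3349/2) = Inv-Gamma(7.60, 20.86745).
E[σ²|data] = β/(α−1) = 20.86745/6.60 = 3.1617.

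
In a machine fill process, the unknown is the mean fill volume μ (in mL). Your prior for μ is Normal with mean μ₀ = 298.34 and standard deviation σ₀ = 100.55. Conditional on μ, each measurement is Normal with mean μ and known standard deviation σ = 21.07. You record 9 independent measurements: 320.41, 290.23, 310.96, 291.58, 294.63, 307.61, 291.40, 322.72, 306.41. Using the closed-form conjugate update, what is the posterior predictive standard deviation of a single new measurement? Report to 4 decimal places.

For Normal data with known variance σ², a Normal(μ₀, σ₀²) prior on μ is conjugate. Posterior precision = 1/σ₀² + n/σ²; posterior mean is the precision-weighted average of μ₀ and x̄.
σ₀² = 100.55² = 10110.3025, σ² = 21.07² = 443.9449; σ² + n·σ₀² = 443.9449 + 9·10110.3025 = 91436.6674.
Posterior precision = 1/σ₀² + n/σ² = 1/10110.3025 + 9/443.9449 = (σ² + n·σ₀²)/(σ₀²σ²) = 91436.6674/(10110.3025·443.9449); posterior variance σₙ² = σ₀²σ²/(σ² + n·σ₀²) = 10110.3025·443.9449/91436.6674 = 49.087717.
Predictive variance for one new observation = σₙ² + σ² = 10110.3025·443.9449/91436.6674 + 443.9449 = σ²·(σ₀² + 91436.6674)/91436.6674 = 443.9449·101546.9699/91436.6674 = 493.032617; SD = √(443.9449·101546.9699/91436.6674) = 22.2043.

22.2043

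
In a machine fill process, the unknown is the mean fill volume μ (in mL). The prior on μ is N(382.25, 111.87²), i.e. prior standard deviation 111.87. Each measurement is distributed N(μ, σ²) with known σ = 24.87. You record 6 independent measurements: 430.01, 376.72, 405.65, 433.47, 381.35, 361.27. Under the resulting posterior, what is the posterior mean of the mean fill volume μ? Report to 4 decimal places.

397.9490

For Normal data with known variance σ², a Normal(μ₀, σ₀²) prior on μ is conjugate. Posterior precision = 1/σ₀² + n/σ²; posterior mean is the precision-weighted average of μ₀ and x̄.
Σxᵢ = 430.01 + 376.72 + 405.65 + 433.47 + 381.35 + 361.27 = 2388.47, so n·x̄ = 2388.47.
σ₀² = 111.87² = 12514.8969, σ² = 24.87² = 618.5169; σ² + n·σ₀² = 618.5169 + 6·12514.8969 = 75707.8983.
Posterior mean = (μ₀/σ₀² + n·x̄/σ²)/(1/σ₀² + n/σ²) = (σ²·μ₀ + σ₀²·n·x̄)/(σ² + n·σ₀²) = (618.5169·382.25 + 12514.8969·2388.47)/75707.8983 = 30127883.883768/75707.8983 = 397.9490.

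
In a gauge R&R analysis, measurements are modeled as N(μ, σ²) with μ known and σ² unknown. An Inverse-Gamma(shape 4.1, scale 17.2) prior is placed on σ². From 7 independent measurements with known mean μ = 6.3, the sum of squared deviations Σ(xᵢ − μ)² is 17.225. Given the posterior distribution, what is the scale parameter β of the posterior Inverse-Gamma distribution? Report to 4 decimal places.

25.8125

With known mean μ and an Inverse-Gamma(α, β) prior on σ², the Normal likelihood is conjugate: posterior is Inv-Gamma(α + n/2, β + Σ(xᵢ−μ)²/2).
Posterior: Inv-Gamma(4.1 + 7/2, 17.2 + 17.225/2) = Inv-Gamma(7.60, 25.8125).
Posterior β = 25.8125.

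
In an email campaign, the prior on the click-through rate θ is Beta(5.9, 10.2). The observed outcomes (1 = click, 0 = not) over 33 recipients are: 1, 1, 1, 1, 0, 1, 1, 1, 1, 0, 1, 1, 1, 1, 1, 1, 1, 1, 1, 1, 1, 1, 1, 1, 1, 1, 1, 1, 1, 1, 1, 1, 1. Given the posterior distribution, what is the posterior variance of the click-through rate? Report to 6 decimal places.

0.003727

The Beta prior is conjugate to a Binomial/Bernoulli likelihood; the update adds successes to α and failures to β.
Posterior: Beta(α+k, β+n−k) = Beta(5.9+31, 10.2+2) = Beta(36.9, 12.2).
Var = αβ/((α+β)²(α+β+1)) = 36.9·12.2/(49.1²·50.1) = 0.003727.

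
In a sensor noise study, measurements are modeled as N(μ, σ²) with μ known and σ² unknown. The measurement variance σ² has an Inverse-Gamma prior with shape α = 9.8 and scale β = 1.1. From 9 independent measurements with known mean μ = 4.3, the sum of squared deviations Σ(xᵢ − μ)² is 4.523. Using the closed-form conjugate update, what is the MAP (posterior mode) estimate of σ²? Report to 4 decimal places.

0.2197

With known mean μ and an Inverse-Gamma(α, β) prior on σ², the Normal likelihood is conjugate: posterior is Inv-Gamma(α + n/2, β + Σ(xᵢ−μ)²/2).
Posterior: Inv-Gamma(9.8 + 9/2, 1.1 + 4.523/2) = Inv-Gamma(14.30, 3.3615).
Mode = β/(α+1) = 3.3615/15.30 = 0.2197.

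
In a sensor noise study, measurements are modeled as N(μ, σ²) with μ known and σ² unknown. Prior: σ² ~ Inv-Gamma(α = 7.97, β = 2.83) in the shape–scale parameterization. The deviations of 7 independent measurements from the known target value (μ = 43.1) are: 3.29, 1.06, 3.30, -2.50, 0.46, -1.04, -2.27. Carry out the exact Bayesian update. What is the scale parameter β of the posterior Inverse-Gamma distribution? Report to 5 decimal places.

20.59690

With known mean μ and an Inverse-Gamma(α, β) prior on σ², the Normal likelihood is conjugate: posterior is Inv-Gamma(α + n/2, β + Σ(xᵢ−μ)²/2).
Σ(xᵢ−μ)² = (3.29)² + (1.06)² + (3.30)² + (-2.50)² + (0.46)² + (-1.04)² + (-2.27)² = 35.5338.
Posterior: Inv-Gamma(7.97 + 7/2, 2.83 + 35.5338/2) = Inv-Gamma(11.47, 20.59690).
Posterior β = 20.59690.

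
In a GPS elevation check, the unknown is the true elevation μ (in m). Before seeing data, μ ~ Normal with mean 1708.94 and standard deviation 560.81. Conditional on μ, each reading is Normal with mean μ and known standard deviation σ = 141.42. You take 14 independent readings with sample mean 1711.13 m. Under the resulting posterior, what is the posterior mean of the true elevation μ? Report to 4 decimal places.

1711.1201

For Normal data with known variance σ², a Normal(μ₀, σ₀²) prior on μ is conjugate. Posterior precision = 1/σ₀² + n/σ²; posterior mean is the precision-weighted average of μ₀ and x̄.
n·x̄ = 14·1711.13 = 23955.82.
σ₀² = 560.81² = 314507.8561, σ² = 141.42² = 19999.6164; σ² + n·σ₀² = 19999.6164 + 14·314507.8561 = 4423109.6018.
Posterior mean = (μ₀/σ₀² + n·x̄/σ²)/(1/σ₀² + n/σ²) = (σ²·μ₀ + σ₀²·n·x̄)/(σ² + n·σ₀²) = (19999.6164·1708.94 + 314507.8561·23955.82)/4423109.6018 = 7568471733.768118/4423109.6018 = 1711.1201.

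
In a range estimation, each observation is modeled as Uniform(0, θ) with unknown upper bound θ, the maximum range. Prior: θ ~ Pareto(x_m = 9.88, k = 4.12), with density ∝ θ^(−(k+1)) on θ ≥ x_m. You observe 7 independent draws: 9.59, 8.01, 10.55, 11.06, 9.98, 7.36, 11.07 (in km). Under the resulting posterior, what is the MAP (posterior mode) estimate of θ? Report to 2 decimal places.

11.07

A Pareto(scale x_m, shape k) prior on the upper bound θ of Uniform(0, θ) is conjugate: posterior is Pareto(max(x_m, max xᵢ), k + n).
Sample maximum = 11.07; prior scale x_m = 9.88 → posterior scale = max = 11.07.
Posterior shape = 4.12 + 7 = 11.12.
The Pareto density is decreasing on [x_m, ∞), so the mode is x_m = 11.07.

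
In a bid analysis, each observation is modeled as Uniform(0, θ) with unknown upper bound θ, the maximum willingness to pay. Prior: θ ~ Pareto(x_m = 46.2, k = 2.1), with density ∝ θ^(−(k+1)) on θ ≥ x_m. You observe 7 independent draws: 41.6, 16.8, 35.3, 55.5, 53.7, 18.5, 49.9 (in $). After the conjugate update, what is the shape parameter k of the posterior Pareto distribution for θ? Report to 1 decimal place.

A Pareto(scale x_m, shape k) prior on the upper bound θ of Uniform(0, θ) is conjugate: posterior is Pareto(max(x_m, max xᵢ), k + n).
Sample maximum = 55.5; prior scale x_m = 46.2 → posterior scale = max = 55.5.
Posterior shape = 2.1 + 7 = 9.1.
Posterior shape k = 9.1.

9.1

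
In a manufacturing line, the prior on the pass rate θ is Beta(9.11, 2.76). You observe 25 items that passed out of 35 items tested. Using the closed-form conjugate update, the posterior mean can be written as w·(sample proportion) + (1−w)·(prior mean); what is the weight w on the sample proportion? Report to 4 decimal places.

0.7467

The Beta prior is conjugate to a Binomial/Bernoulli likelihood; the update adds successes to α and failures to β.
Posterior mean = (α₀+k)/(α₀+β₀+n) = [n/(α₀+β₀+n)]·(k/n) + [(α₀+β₀)/(α₀+β₀+n)]·α₀/(α₀+β₀), so only n and the prior enter the weight.
The weight on the data is w = n/(α₀+β₀+n) = 35/(9.11+2.76+35) = 35/46.87 = 0.7467.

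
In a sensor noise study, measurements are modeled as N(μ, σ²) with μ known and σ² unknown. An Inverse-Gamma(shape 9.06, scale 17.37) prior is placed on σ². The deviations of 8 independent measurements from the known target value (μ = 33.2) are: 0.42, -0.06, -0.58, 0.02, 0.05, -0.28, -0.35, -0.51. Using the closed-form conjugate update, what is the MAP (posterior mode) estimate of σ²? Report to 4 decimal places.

With known mean μ and an Inverse-Gamma(α, β) prior on σ², the Normal likelihood is conjugate: posterior is Inv-Gamma(α + n/2, β + Σ(xᵢ−μ)²/2).
Σ(xᵢ−μ)² = (0.42)² + (-0.06)² + (-0.58)² + (0.02)² + (0.05)² + (-0.28)² + (-0.35)² + (-0.51)² = 0.9803.
Posterior: Inv-Gamma(9.06 + 8/2, 17.37 + 0.9803/2) = Inv-Gamma(13.06, 17.86015).
Mode = β/(α+1) = 17.86015/14.06 = 1.2703.

1.2703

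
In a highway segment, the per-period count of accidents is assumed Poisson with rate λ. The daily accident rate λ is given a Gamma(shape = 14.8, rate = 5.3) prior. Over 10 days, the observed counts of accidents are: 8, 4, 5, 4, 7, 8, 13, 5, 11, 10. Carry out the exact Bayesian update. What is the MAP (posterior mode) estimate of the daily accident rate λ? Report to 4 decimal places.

With a Gamma(shape α, rate β) prior, the Poisson likelihood is conjugate: the posterior is Gamma(α + ΣXᵢ, β + n).
Sum of counts S = 75 over n = 10 days.
Posterior: Gamma(α+S, β+n) = Gamma(14.8+75, 5.3+10) = Gamma(89.8, 15.3).
Mode of Gamma(α,β) for α≥1 is (α−1)/β = 88.8/15.3 = 5.8039.

5.8039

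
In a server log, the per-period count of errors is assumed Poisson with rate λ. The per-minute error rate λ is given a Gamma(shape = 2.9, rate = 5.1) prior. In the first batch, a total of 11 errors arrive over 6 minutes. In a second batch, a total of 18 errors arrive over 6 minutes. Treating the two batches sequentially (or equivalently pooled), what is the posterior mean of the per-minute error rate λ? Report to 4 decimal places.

1.8655

With a Gamma(shape α, rate β) prior, the Poisson likelihood is conjugate: the posterior is Gamma(α + ΣXᵢ, β + n).
After batch 1: Gamma(α+S, β+n) = Gamma(2.9+11, 5.1+6) = Gamma(13.9, 11.1).
After batch 2: Gamma(α+S, β+n) = Gamma(13.9+18, 11.1+6) = Gamma(31.9, 17.1).
Posterior mean = α/β = 31.9/17.1 = 1.8655.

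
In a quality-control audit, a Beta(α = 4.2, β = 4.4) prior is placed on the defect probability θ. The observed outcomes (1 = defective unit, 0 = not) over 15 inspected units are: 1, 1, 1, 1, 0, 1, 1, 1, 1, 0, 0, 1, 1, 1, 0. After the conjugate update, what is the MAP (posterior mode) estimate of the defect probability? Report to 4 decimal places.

0.6574

The Beta prior is conjugate to a Binomial/Bernoulli likelihood; the update adds successes to α and failures to β.
Posterior: Beta(α+k, β+n−k) = Beta(4.2+11, 4.4+4) = Beta(15.2, 8.4).
Mode of Beta(a,b) for a,b>1 is (a−1)/(a+b−2) = 14.2/21.6 = 0.6574.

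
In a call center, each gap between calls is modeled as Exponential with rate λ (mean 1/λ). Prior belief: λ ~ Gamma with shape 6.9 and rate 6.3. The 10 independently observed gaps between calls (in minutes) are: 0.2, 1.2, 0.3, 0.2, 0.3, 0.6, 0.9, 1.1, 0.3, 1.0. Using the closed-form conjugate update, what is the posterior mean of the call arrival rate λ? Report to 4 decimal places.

1.3629

With a Gamma(shape α, rate β) prior on the exponential rate λ, the posterior after n observations with total T = Σxᵢ is Gamma(α+n, β+T).
Sum of observations T = 6.1 minutes; n = 10.
Posterior: Gamma(6.9+10, 6.3+6.1) = Gamma(16.9, 12.4).
Posterior mean of λ = α/β = 16.9/12.4 = 1.3629.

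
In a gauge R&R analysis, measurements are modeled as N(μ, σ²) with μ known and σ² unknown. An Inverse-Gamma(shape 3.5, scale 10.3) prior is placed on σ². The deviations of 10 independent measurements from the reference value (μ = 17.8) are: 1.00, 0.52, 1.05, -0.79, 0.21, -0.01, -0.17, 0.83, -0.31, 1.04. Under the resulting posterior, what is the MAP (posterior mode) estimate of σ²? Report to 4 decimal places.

1.3440

With known mean μ and an Inverse-Gamma(α, β) prior on σ², the Normal likelihood is conjugate: posterior is Inv-Gamma(α + n/2, β + Σ(xᵢ−μ)²/2).
Σ(xᵢ−μ)² = (1.00)² + (0.52)² + (1.05)² + (-0.79)² + (0.21)² + (-0.01)² + (-0.17)² + (0.83)² + (-0.31)² + (1.04)² = 4.9367.
Posterior: Inv-Gamma(3.5 + 10/2, 10.3 + 4.9367/2) = Inv-Gamma(8.50, 12.76835).
Mode = β/(α+1) = 12.76835/9.50 = 1.3440.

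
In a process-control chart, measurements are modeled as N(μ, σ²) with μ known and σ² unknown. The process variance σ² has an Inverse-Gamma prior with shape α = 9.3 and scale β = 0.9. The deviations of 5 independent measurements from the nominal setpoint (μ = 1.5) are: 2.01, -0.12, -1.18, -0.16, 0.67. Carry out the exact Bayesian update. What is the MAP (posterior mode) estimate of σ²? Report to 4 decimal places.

With known mean μ and an Inverse-Gamma(α, β) prior on σ², the Normal likelihood is conjugate: posterior is Inv-Gamma(α + n/2, β + Σ(xᵢ−μ)²/2).
Σ(xᵢ−μ)² = (2.01)² + (-0.12)² + (-1.18)² + (-0.16)² + (0.67)² = 5.9214.
Posterior: Inv-Gamma(9.3 + 5/2, 0.9 + 5.9214/2) = Inv-Gamma(11.80, 3.86070).
Mode = β/(α+1) = 3.86070/12.80 = 0.3016.

0.3016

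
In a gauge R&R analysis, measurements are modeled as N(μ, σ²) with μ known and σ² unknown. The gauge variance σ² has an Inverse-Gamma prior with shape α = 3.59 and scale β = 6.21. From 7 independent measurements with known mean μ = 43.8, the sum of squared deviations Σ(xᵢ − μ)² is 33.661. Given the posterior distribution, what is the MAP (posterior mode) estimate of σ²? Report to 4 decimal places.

2.8480

With known mean μ and an Inverse-Gamma(α, β) prior on σ², the Normal likelihood is conjugate: posterior is Inv-Gamma(α + n/2, β + Σ(xᵢ−μ)²/2).
Posterior: Inv-Gamma(3.59 + 7/2, 6.21 + 33.661/2) = Inv-Gamma(7.09, 23.0405).
Mode = β/(α+1) = 23.0405/8.09 = 2.8480.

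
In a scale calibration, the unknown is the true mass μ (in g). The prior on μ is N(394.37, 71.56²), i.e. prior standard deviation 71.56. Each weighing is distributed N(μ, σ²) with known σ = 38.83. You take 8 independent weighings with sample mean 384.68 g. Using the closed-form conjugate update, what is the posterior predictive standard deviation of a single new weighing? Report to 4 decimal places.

For Normal data with known variance σ², a Normal(μ₀, σ₀²) prior on μ is conjugate. Posterior precision = 1/σ₀² + n/σ²; posterior mean is the precision-weighted average of μ₀ and x̄.
σ₀² = 71.56² = 5120.8336, σ² = 38.83² = 1507.7689; σ² + n·σ₀² = 1507.7689 + 8·5120.8336 = 42474.4377.
Posterior precision = 1/σ₀² + n/σ² = 1/5120.8336 + 8/1507.7689 = (σ² + n·σ₀²)/(σ₀²σ²) = 42474.4377/(5120.8336·1507.7689); posterior variance σₙ² = σ₀²σ²/(σ² + n·σ₀²) = 5120.8336·1507.7689/42474.4377 = 181.780715.
Predictive variance for one new observation = σₙ² + σ² = 5120.8336·1507.7689/42474.4377 + 1507.7689 = σ²·(σ₀² + 42474.4377)/42474.4377 = 1507.7689·47595.2713/42474.4377 = 1689.549615; SD = √(1507.7689·47595.2713/42474.4377) = 41.1041.

41.1041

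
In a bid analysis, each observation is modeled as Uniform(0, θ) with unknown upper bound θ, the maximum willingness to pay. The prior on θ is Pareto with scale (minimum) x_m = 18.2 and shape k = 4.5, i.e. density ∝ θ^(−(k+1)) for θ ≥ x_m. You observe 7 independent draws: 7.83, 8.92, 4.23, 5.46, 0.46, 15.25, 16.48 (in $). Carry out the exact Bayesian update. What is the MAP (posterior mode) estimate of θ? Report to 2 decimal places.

18.20

A Pareto(scale x_m, shape k) prior on the upper bound θ of Uniform(0, θ) is conjugate: posterior is Pareto(max(x_m, max xᵢ), k + n).
Sample maximum = 16.48; prior scale x_m = 18.2 → posterior scale = max = 18.20.
Posterior shape = 4.5 + 7 = 11.5.
The Pareto density is decreasing on [x_m, ∞), so the mode is x_m = 18.20.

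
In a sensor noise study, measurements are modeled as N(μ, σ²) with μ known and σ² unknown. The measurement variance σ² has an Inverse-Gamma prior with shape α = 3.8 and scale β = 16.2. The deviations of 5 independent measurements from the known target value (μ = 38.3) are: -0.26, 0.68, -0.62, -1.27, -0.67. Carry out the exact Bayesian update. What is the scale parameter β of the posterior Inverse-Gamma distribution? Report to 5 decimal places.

With known mean μ and an Inverse-Gamma(α, β) prior on σ², the Normal likelihood is conjugate: posterior is Inv-Gamma(α + n/2, β + Σ(xᵢ−μ)²/2).
Σ(xᵢ−μ)² = (-0.26)² + (0.68)² + (-0.62)² + (-1.27)² + (-0.67)² = 2.9762.
Posterior: Inv-Gamma(3.8 + 5/2, 16.2 + 2.9762/2) = Inv-Gamma(6.30, 17.68810).
Posterior β = 17.68810.

17.68810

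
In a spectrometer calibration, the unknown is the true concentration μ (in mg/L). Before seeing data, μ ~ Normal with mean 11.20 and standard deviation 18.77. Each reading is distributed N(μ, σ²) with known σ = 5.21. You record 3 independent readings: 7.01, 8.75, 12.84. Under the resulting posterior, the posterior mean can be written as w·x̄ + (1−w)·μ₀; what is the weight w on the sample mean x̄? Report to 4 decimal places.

0.9750

For Normal data with known variance σ², a Normal(μ₀, σ₀²) prior on μ is conjugate. Posterior precision = 1/σ₀² + n/σ²; posterior mean is the precision-weighted average of μ₀ and x̄.
σ₀² = 18.77² = 352.3129, σ² = 5.21² = 27.1441. Prior precision 1/σ₀² = 1/352.3129; data precision n/σ² = 3/27.1441.
w = (n/σ²)/(1/σ₀² + n/σ²) = n·σ₀²/(σ² + n·σ₀²) = 3·352.3129/(27.1441 + 3·352.3129) = 1056.9387/1084.0828 = 0.9750.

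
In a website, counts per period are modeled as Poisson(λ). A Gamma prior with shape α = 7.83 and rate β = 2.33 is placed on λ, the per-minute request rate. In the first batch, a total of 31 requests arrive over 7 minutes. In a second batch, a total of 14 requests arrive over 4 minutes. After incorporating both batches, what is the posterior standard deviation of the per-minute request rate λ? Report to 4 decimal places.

With a Gamma(shape α, rate β) prior, the Poisson likelihood is conjugate: the posterior is Gamma(α + ΣXᵢ, β + n).
After batch 1: Gamma(α+S, β+n) = Gamma(7.83+31, 2.33+7) = Gamma(38.83, 9.33).
After batch 2: Gamma(α+S, β+n) = Gamma(38.83+14, 9.33+4) = Gamma(52.83, 13.33).
SD = √α/β = √52.83/13.33 = 0.5453.

0.5453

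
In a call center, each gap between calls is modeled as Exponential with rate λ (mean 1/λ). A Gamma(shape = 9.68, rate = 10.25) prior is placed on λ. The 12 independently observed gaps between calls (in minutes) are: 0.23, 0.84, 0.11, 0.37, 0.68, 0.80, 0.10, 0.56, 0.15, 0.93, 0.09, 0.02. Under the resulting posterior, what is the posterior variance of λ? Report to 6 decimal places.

0.094707

With a Gamma(shape α, rate β) prior on the exponential rate λ, the posterior after n observations with total T = Σxᵢ is Gamma(α+n, β+T).
Sum of observations T = 4.88 minutes; n = 12.
Posterior: Gamma(9.68+12, 10.25+4.88) = Gamma(21.68, 15.13).
Var = α/β² = 0.094707.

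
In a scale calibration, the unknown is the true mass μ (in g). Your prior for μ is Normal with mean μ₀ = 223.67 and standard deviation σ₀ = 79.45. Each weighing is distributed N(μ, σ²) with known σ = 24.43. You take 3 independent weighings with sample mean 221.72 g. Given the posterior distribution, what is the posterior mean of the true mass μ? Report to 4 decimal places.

221.7796

For Normal data with known variance σ², a Normal(μ₀, σ₀²) prior on μ is conjugate. Posterior precision = 1/σ₀² + n/σ²; posterior mean is the precision-weighted average of μ₀ and x̄.
n·x̄ = 3·221.72 = 665.16.
σ₀² = 79.45² = 6312.3025, σ² = 24.43² = 596.8249; σ² + n·σ₀² = 596.8249 + 3·6312.3025 = 19533.7324.
Posterior mean = (μ₀/σ₀² + n·x̄/σ²)/(1/σ₀² + n/σ²) = (σ²·μ₀ + σ₀²·n·x̄)/(σ² + n·σ₀²) = (596.8249·223.67 + 6312.3025·665.16)/19533.7324 = 4332182.956283/19533.7324 = 221.7796.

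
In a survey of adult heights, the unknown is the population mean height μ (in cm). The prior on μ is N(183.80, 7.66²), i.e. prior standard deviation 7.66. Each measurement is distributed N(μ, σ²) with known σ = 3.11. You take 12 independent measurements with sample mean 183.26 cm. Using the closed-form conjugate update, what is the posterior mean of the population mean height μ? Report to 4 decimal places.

183.2673

For Normal data with known variance σ², a Normal(μ₀, σ₀²) prior on μ is conjugate. Posterior precision = 1/σ₀² + n/σ²; posterior mean is the precision-weighted average of μ₀ and x̄.
n·x̄ = 12·183.26 = 2199.12.
σ₀² = 7.66² = 58.6756, σ² = 3.11² = 9.6721; σ² + n·σ₀² = 9.6721 + 12·58.6756 = 713.7793.
Posterior mean = (μ₀/σ₀² + n·x̄/σ²)/(1/σ₀² + n/σ²) = (σ²·μ₀ + σ₀²·n·x̄)/(σ² + n·σ₀²) = (9.6721·183.80 + 58.6756·2199.12)/713.7793 = 130812.417452/713.7793 = 183.2673.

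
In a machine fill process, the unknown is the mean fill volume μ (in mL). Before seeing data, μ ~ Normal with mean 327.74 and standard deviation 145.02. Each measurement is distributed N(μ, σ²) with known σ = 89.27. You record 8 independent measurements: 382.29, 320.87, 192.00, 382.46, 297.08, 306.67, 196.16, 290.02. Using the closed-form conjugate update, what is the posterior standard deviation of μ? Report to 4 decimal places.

For Normal data with known variance σ², a Normal(μ₀, σ₀²) prior on μ is conjugate. Posterior precision = 1/σ₀² + n/σ²; posterior mean is the precision-weighted average of μ₀ and x̄.
σ₀² = 145.02² = 21030.8004, σ² = 89.27² = 7969.1329; σ² + n·σ₀² = 7969.1329 + 8·21030.8004 = 176215.5361.
Posterior precision = 1/σ₀² + n/σ² = 1/21030.8004 + 8/7969.1329 = (σ² + n·σ₀²)/(σ₀²σ²) = 176215.5361/(21030.8004·7969.1329); posterior variance σₙ² = σ₀²σ²/(σ² + n·σ₀²) = 21030.8004·7969.1329/176215.5361 = 951.092322.
Posterior SD = √σₙ² = √(21030.8004·7969.1329/176215.5361) = 30.8398.

30.8398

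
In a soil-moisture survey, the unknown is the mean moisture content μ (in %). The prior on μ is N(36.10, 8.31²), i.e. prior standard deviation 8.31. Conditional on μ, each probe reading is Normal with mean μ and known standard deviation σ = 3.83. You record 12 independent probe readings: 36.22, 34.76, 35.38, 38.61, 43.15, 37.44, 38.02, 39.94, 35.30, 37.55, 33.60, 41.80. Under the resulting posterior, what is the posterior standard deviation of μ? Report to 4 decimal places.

For Normal data with known variance σ², a Normal(μ₀, σ₀²) prior on μ is conjugate. Posterior precision = 1/σ₀² + n/σ²; posterior mean is the precision-weighted average of μ₀ and x̄.
σ₀² = 8.31² = 69.0561, σ² = 3.83² = 14.6689; σ² + n·σ₀² = 14.6689 + 12·69.0561 = 843.3421.
Posterior precision = 1/σ₀² + n/σ² = 1/69.0561 + 12/14.6689 = (σ² + n·σ₀²)/(σ₀²σ²) = 843.3421/(69.0561·14.6689); posterior variance σₙ² = σ₀²σ²/(σ² + n·σ₀²) = 69.0561·14.6689/843.3421 = 1.201146.
Posterior SD = √σₙ² = √(69.0561·14.6689/843.3421) = 1.0960.

1.0960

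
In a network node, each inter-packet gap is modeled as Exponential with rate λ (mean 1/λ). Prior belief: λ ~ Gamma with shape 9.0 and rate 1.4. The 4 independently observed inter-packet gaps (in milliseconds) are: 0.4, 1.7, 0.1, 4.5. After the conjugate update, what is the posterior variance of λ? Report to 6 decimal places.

0.198141

With a Gamma(shape α, rate β) prior on the exponential rate λ, the posterior after n observations with total T = Σxᵢ is Gamma(α+n, β+T).
Sum of observations T = 6.7 milliseconds; n = 4.
Posterior: Gamma(9.0+4, 1.4+6.7) = Gamma(13.0, 8.1).
Var = α/β² = 0.198141.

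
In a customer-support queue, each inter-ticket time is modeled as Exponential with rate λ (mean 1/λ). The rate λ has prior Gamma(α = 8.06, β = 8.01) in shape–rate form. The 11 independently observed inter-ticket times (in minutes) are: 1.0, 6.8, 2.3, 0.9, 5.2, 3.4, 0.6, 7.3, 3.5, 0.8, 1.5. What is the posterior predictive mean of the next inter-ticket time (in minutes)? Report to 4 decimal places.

2.2874

With a Gamma(shape α, rate β) prior on the exponential rate λ, the posterior after n observations with total T = Σxᵢ is Gamma(α+n, β+T).
Sum of observations T = 33.3 minutes; n = 11.
Posterior: Gamma(8.06+11, 8.01+33.3) = Gamma(19.06, 41.31).
The predictive distribution for the next observation is Lomax; its mean is β/(α−1) = 41.31/18.06 = 2.2874.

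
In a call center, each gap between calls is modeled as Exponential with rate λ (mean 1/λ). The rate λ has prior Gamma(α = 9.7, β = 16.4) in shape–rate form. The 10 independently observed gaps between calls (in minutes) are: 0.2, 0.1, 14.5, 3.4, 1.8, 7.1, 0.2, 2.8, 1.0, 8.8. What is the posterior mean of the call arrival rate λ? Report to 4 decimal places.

0.3499

With a Gamma(shape α, rate β) prior on the exponential rate λ, the posterior after n observations with total T = Σxᵢ is Gamma(α+n, β+T).
Sum of observations T = 39.9 minutes; n = 10.
Posterior: Gamma(9.7+10, 16.4+39.9) = Gamma(19.7, 56.3).
Posterior mean of λ = α/β = 19.7/56.3 = 0.3499.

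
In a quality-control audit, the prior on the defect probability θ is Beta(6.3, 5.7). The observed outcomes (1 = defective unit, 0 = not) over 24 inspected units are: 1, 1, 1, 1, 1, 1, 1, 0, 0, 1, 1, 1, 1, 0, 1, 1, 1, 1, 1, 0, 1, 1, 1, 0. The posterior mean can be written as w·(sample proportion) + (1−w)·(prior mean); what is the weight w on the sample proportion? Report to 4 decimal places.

0.6667

The Beta prior is conjugate to a Binomial/Bernoulli likelihood; the update adds successes to α and failures to β.
Posterior mean = (α₀+k)/(α₀+β₀+n) = [n/(α₀+β₀+n)]·(k/n) + [(α₀+β₀)/(α₀+β₀+n)]·α₀/(α₀+β₀), so only n and the prior enter the weight.
The weight on the data is w = n/(α₀+β₀+n) = 24/(6.3+5.7+24) = 24/36.0 = 0.6667.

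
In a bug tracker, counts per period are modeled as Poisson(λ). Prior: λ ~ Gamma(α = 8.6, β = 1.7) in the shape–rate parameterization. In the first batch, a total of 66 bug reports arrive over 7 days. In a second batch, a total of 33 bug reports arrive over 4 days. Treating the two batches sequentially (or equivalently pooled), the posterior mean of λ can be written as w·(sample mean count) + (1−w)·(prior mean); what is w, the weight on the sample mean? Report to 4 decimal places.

With a Gamma(shape α, rate β) prior, the Poisson likelihood is conjugate: the posterior is Gamma(α + ΣXᵢ, β + n).
Total number of days: n = 7 + 4 = 11.
Posterior mean = (α₀+S)/(β₀+n) = [n/(β₀+n)]·(S/n) + [β₀/(β₀+n)]·(α₀/β₀), so only n and β₀ enter the weight.
Weight on data w = n/(β₀+n) = 11/(1.7+11) = 11/12.7 = 0.8661.

0.8661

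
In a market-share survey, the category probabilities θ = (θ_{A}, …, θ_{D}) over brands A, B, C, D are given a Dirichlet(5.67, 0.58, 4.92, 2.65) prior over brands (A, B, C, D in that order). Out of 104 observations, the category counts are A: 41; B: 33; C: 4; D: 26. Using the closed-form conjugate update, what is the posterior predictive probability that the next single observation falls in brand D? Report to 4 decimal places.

The Dirichlet prior is conjugate to the Multinomial likelihood: each posterior αⱼ = prior αⱼ + observed count nⱼ.
Posterior concentration: (46.67, 33.58, 8.92, 28.65), total = 117.82.
P(next = D | data) = α_{D}/Σα = 0.2432.

0.2432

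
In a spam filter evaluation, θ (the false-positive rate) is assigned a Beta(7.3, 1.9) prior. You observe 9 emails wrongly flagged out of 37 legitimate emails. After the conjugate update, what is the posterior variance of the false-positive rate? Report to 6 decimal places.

The Beta prior is conjugate to a Binomial/Bernoulli likelihood; the update adds successes to α and failures to β.
Posterior: Beta(α+k, β+n−k) = Beta(7.3+9, 1.9+28) = Beta(16.3, 29.9).
Var = αβ/((α+β)²(α+β+1)) = 16.3·29.9/(46.2²·47.2) = 0.004838.

0.004838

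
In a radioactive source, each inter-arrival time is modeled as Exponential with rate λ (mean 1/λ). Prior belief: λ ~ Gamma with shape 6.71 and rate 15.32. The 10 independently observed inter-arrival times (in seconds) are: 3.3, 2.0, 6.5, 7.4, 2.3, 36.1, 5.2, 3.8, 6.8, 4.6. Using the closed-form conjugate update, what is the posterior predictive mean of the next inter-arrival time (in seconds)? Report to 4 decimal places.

5.9402

With a Gamma(shape α, rate β) prior on the exponential rate λ, the posterior after n observations with total T = Σxᵢ is Gamma(α+n, β+T).
Sum of observations T = 78.0 seconds; n = 10.
Posterior: Gamma(6.71+10, 15.32+78.0) = Gamma(16.71, 93.32).
The predictive distribution for the next observation is Lomax; its mean is β/(α−1) = 93.32/15.71 = 5.9402.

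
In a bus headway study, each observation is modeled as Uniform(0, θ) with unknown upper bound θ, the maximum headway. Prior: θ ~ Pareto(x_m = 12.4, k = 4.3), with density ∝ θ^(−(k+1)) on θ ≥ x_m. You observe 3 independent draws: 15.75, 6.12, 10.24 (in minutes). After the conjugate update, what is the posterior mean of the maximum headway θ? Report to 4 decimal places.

18.2500

A Pareto(scale x_m, shape k) prior on the upper bound θ of Uniform(0, θ) is conjugate: posterior is Pareto(max(x_m, max xᵢ), k + n).
Sample maximum = 15.75; prior scale x_m = 12.4 → posterior scale = max = 15.75.
Posterior shape = 4.3 + 3 = 7.3.
E[θ|data] = k·x_m/(k−1) = 7.3·15.75/6.3 = 18.2500.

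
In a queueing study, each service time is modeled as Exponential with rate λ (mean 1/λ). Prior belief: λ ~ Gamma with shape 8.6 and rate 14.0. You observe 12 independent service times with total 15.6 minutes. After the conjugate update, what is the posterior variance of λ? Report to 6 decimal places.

With a Gamma(shape α, rate β) prior on the exponential rate λ, the posterior after n observations with total T = Σxᵢ is Gamma(α+n, β+T).
Posterior: Gamma(8.6+12, 14.0+15.6) = Gamma(20.6, 29.6).
Var = α/β² = 0.023512.

0.023512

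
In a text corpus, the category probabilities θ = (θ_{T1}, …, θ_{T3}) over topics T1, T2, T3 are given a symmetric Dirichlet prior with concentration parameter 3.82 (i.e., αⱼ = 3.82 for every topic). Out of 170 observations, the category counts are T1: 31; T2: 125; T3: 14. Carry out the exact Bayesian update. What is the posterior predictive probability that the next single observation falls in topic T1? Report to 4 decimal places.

0.1919

The Dirichlet prior is conjugate to the Multinomial likelihood: each posterior αⱼ = prior αⱼ + observed count nⱼ.
Posterior concentration: (34.82, 128.82, 17.82), total = 181.46.
P(next = T1 | data) = α_{T1}/Σα = 0.1919.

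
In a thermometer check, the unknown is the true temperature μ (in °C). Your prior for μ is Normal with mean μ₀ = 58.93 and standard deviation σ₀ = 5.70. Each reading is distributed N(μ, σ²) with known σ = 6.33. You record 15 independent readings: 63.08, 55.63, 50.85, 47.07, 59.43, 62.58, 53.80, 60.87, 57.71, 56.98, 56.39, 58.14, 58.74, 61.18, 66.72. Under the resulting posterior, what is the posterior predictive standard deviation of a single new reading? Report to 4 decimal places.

For Normal data with known variance σ², a Normal(μ₀, σ₀²) prior on μ is conjugate. Posterior precision = 1/σ₀² + n/σ²; posterior mean is the precision-weighted average of μ₀ and x̄.
σ₀² = 5.70² = 32.49, σ² = 6.33² = 40.0689; σ² + n·σ₀² = 40.0689 + 15·32.49 = 527.4189.
Posterior precision = 1/σ₀² + n/σ² = 1/32.49 + 15/40.0689 = (σ² + n·σ₀²)/(σ₀²σ²) = 527.4189/(32.49·40.0689); posterior variance σₙ² = σ₀²σ²/(σ² + n·σ₀²) = 32.49·40.0689/527.4189 = 2.468320.
Predictive variance for one new observation = σₙ² + σ² = 32.49·40.0689/527.4189 + 40.0689 = σ²·(σ₀² + 527.4189)/527.4189 = 40.0689·559.9089/527.4189 = 42.537220; SD = √(40.0689·559.9089/527.4189) = 6.5221.

6.5221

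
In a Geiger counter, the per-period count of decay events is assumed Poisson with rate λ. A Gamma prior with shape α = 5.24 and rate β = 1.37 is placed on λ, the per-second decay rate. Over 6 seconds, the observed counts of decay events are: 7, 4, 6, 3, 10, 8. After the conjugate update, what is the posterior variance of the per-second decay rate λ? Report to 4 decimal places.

0.7961

With a Gamma(shape α, rate β) prior, the Poisson likelihood is conjugate: the posterior is Gamma(α + ΣXᵢ, β + n).
Sum of counts S = 38 over n = 6 seconds.
Posterior: Gamma(α+S, β+n) = Gamma(5.24+38, 1.37+6) = Gamma(43.24, 7.37).
Var = α/β² = 43.24/7.37² = 0.7961.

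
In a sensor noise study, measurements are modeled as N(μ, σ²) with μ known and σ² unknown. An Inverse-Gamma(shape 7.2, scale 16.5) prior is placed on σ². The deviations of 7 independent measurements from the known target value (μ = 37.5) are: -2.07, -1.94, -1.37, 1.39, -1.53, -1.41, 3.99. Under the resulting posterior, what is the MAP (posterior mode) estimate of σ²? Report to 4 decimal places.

With known mean μ and an Inverse-Gamma(α, β) prior on σ², the Normal likelihood is conjugate: posterior is Inv-Gamma(α + n/2, β + Σ(xᵢ−μ)²/2).
Σ(xᵢ−μ)² = (-2.07)² + (-1.94)² + (-1.37)² + (1.39)² + (-1.53)² + (-1.41)² + (3.99)² = 32.1066.
Posterior: Inv-Gamma(7.2 + 7/2, 16.5 + 32.1066/2) = Inv-Gamma(10.70, 32.55330).
Mode = β/(α+1) = 32.55330/11.70 = 2.7823.

2.7823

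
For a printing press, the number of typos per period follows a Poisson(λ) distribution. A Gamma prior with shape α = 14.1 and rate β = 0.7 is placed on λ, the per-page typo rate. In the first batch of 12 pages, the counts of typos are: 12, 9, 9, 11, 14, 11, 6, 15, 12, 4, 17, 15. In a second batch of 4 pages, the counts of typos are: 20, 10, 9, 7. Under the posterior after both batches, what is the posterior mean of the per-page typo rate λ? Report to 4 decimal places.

With a Gamma(shape α, rate β) prior, the Poisson likelihood is conjugate: the posterior is Gamma(α + ΣXᵢ, β + n).
Batch 1: sum of counts S = 135 over n = 12 pages.
After batch 1: Gamma(α+S, β+n) = Gamma(14.1+135, 0.7+12) = Gamma(149.1, 12.7).
Batch 2: sum of counts S = 46 over n = 4 pages.
After batch 2: Gamma(α+S, β+n) = Gamma(149.1+46, 12.7+4) = Gamma(195.1, 16.7).
Posterior mean = α/β = 195.1/16.7 = 11.6826.

11.6826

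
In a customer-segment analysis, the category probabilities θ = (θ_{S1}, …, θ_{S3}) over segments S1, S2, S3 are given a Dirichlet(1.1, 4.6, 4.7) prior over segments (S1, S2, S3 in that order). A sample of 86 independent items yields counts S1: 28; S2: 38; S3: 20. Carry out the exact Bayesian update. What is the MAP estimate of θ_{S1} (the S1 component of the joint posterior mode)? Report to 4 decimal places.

The Dirichlet prior is conjugate to the Multinomial likelihood: each posterior αⱼ = prior αⱼ + observed count nⱼ.
Posterior concentration: (29.1, 42.6, 24.7), total = 96.4.
Joint mode component: (α_{S1}−1)/(Σα−K) = 28.1/93.4 = 0.3009.

0.3009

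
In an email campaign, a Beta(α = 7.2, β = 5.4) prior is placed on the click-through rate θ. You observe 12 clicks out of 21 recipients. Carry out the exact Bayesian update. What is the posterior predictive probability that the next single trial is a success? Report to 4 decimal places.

The Beta prior is conjugate to a Binomial/Bernoulli likelihood; the update adds successes to α and failures to β.
Posterior: Beta(α+k, β+n−k) = Beta(7.2+12, 5.4+9) = Beta(19.2, 14.4).
For a single future Bernoulli trial, P(success | data) = α/(α+β) = 0.5714.

0.5714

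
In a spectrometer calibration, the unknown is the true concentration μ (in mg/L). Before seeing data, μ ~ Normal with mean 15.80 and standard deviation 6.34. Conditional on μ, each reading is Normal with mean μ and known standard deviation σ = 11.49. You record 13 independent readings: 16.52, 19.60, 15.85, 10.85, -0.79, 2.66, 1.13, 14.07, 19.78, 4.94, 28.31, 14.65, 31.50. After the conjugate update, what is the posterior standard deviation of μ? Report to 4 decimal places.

For Normal data with known variance σ², a Normal(μ₀, σ₀²) prior on μ is conjugate. Posterior precision = 1/σ₀² + n/σ²; posterior mean is the precision-weighted average of μ₀ and x̄.
σ₀² = 6.34² = 40.1956, σ² = 11.49² = 132.0201; σ² + n·σ₀² = 132.0201 + 13·40.1956 = 654.5629.
Posterior precision = 1/σ₀² + n/σ² = 1/40.1956 + 13/132.0201 = (σ² + n·σ₀²)/(σ₀²σ²) = 654.5629/(40.1956·132.0201); posterior variance σₙ² = σ₀²σ²/(σ² + n·σ₀²) = 40.1956·132.0201/654.5629 = 8.107131.
Posterior SD = √σₙ² = √(40.1956·132.0201/654.5629) = 2.8473.

2.8473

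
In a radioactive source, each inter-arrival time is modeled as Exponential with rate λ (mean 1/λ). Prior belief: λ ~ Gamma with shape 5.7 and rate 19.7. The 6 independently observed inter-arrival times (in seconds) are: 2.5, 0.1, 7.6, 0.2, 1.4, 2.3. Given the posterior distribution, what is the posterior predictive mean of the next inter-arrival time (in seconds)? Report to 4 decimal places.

With a Gamma(shape α, rate β) prior on the exponential rate λ, the posterior after n observations with total T = Σxᵢ is Gamma(α+n, β+T).
Sum of observations T = 14.1 seconds; n = 6.
Posterior: Gamma(5.7+6, 19.7+14.1) = Gamma(11.7, 33.8).
The predictive distribution for the next observation is Lomax; its mean is β/(α−1) = 33.8/10.7 = 3.1589.

3.1589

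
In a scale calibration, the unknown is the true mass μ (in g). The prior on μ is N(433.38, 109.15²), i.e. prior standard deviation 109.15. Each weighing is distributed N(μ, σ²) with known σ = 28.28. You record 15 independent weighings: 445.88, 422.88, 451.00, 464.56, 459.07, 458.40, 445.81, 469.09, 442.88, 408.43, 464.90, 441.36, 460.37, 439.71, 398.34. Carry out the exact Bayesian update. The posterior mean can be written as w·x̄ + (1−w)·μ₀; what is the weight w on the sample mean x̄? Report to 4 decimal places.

For Normal data with known variance σ², a Normal(μ₀, σ₀²) prior on μ is conjugate. Posterior precision = 1/σ₀² + n/σ²; posterior mean is the precision-weighted average of μ₀ and x̄.
σ₀² = 109.15² = 11913.7225, σ² = 28.28² = 799.7584. Prior precision 1/σ₀² = 1/11913.7225; data precision n/σ² = 15/799.7584.
w = (n/σ²)/(1/σ₀² + n/σ²) = n·σ₀²/(σ² + n·σ₀²) = 15·11913.7225/(799.7584 + 15·11913.7225) = 178705.8375/179505.5959 = 0.9955.

0.9955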